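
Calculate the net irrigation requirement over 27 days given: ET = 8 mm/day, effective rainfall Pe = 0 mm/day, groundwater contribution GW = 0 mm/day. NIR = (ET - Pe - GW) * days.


Daily deficit = ET - Pe - GW = 8 - 0 - 0 = 8 mm/day
NIR = 8 * 27 = 216 mm

216.0000 mm


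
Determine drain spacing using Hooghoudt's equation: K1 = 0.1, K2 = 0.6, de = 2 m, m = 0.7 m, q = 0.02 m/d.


S^2 = 8*K2*de*m/q + 4*K1*m^2/q
S^2 = 8*0.6*2*0.7/0.02 + 4*0.1*0.7^2/0.02
S = sqrt(345.8000)

18.5957 m


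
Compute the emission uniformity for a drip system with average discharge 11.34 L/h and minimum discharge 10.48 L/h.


EU = (q_min/q_avg)*100 = (10.48/11.34)*100 = 92.4162%

92.4162 %


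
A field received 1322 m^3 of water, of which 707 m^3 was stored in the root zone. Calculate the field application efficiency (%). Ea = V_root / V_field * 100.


Ea = V_root / V_field * 100 = 707 / 1322 * 100 = 53.4796%

53.4796 %


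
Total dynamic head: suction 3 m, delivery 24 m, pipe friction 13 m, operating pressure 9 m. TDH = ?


TDH = Hs + Hd + hf + Hp = 3 + 24 + 13 + 9 = 49

49 m


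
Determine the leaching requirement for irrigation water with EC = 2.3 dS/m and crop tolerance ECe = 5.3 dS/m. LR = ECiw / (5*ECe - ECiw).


LR = ECiw / (5*ECe - ECiw)
LR = 2.3 / (5*5.3 - 2.3)
LR = 2.3 / 24.2000

0.0950


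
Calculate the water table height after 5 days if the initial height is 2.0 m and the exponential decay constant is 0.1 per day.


m = m0 * exp(-k*t)
m = 2.0 * exp(-0.1 * 5)
m = 2.0 * exp(-0.5000)

1.2131 m


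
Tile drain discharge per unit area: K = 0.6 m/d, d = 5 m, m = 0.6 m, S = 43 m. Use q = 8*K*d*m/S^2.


q = 8*K*d*m/S^2
q = 8*0.6*5*0.6/43^2
q = 14.4000 / 1849

0.0078 m/d


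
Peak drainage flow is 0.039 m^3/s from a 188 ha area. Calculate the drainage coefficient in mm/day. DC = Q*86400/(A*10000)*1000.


DC = Q * 86400 / (A * 10000) * 1000
DC = 0.039 * 86400 / (188 * 10000) * 1000
DC = 3369600.0000 / 1880000

1.7923 mm/day


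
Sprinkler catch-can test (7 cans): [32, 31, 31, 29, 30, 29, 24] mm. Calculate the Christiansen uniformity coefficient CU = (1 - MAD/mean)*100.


mean = 29.428571 mm
MAD = 1.795918 mm
CU = (1 - 1.795918/29.428571)*100

93.8974 %


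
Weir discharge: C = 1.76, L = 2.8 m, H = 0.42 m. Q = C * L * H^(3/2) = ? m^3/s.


Q = C * L * H^(3/2) = 1.76 * 2.8 * 0.42^1.5 = 1.76 * 2.8 * 0.272191

1.3414 m^3/s


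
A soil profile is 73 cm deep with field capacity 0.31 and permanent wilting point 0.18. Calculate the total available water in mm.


AWC = (FC - PWP) * d * 10
AWC = (0.31 - 0.18) * 73 * 10
AWC = 0.1300 * 73 * 10

94.9000 mm


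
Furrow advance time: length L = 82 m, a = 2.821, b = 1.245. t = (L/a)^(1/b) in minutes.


t = (L/a)^(1/b)
t = (82/2.821)^(1/1.245)
t = 29.067706^(1/1.245)

14.9772 min


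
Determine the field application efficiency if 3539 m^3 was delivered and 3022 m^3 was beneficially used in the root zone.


Ea = V_root / V_field * 100 = 3022 / 3539 * 100 = 85.3914%

85.3914 %


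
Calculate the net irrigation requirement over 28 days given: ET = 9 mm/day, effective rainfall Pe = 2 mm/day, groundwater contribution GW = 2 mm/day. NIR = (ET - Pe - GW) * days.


Daily deficit = ET - Pe - GW = 9 - 2 - 2 = 5 mm/day
NIR = 5 * 28 = 140 mm

140.0000 mm


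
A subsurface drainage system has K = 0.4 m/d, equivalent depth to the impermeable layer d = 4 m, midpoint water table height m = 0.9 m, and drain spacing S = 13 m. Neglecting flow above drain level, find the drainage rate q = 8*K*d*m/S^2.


q = 8*K*d*m/S^2
q = 8*0.4*4*0.9/13^2
q = 11.5200 / 169

0.0682 m/d


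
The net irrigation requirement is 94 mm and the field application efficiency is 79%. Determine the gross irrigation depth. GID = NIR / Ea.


Ea = 79% = 0.79
GID = NIR / Ea = 94 / 0.79 = 118.9873 mm

118.9873 mm


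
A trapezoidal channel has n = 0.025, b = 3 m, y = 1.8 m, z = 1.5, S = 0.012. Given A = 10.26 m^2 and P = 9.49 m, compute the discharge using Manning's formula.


R = A/P = 10.26/9.49 = 1.081138
Q = (1/0.025) * 10.26 * 1.081138^(2/3) * 0.012^0.5

47.3571 m^3/s


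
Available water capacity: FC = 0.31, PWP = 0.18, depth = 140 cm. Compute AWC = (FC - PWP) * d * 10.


AWC = (FC - PWP) * d * 10
AWC = (0.31 - 0.18) * 140 * 10
AWC = 0.1300 * 140 * 10

182.0000 mm


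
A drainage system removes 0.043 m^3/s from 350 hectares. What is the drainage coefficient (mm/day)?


DC = Q * 86400 / (A * 10000) * 1000
DC = 0.043 * 86400 / (350 * 10000) * 1000
DC = 3715200.0000 / 3500000

1.0615 mm/day


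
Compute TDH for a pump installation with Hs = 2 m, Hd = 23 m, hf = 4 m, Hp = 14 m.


TDH = Hs + Hd + hf + Hp = 2 + 23 + 4 + 14 = 43

43 m


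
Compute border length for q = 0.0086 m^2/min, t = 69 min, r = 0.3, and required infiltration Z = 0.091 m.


L = q*t/((1+r)*Z)
L = 0.0086*69/((1+0.3)*0.091)
L = 0.5934/0.1183

5.0161 m


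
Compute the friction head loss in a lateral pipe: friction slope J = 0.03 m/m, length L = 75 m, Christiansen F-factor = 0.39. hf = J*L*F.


hf = J * L * F = 0.03 * 75 * 0.39 = 0.8775 m

0.8775 m


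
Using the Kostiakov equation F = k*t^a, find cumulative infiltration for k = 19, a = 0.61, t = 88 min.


F = k * t^a = 19 * 88^0.61
F = 19 * 15.350921

291.6675 mm


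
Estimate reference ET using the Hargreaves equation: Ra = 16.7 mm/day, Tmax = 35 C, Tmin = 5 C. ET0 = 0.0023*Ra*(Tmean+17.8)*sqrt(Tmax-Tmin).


Tmean = (Tmax + Tmin)/2 = (35 + 5)/2 = 20.0
ET0 = 0.0023 * 16.7 * (20.0 + 17.8) * sqrt(35 - 5)
ET0 = 0.0023 * 16.7 * 37.8 * 5.477226

7.9524 mm/day


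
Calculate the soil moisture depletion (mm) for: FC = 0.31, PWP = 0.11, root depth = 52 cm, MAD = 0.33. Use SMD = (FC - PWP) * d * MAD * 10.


SMD = (FC - PWP) * d * MAD * 10
SMD = (0.31 - 0.11) * 52 * 0.33 * 10
SMD = 0.2000 * 52 * 0.33 * 10

34.3200 mm


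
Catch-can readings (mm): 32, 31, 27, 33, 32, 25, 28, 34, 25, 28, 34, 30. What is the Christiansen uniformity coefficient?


mean = 29.916667 mm
MAD = 2.763889 mm
CU = (1 - 2.763889/29.916667)*100

90.7614 %


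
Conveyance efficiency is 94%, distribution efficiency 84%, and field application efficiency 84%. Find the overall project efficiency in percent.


Ec = 0.94, Eb = 0.84, Ea = 0.84
E = 0.94 * 0.84 * 0.84 * 100 = 66.3264%

66.3264 %


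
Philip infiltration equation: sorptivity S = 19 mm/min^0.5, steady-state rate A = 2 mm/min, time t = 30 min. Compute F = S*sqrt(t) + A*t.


F = S*sqrt(t) + A*t
F = 19*sqrt(30) + 2*30
F = 19*5.477226 + 60

164.0673 mm


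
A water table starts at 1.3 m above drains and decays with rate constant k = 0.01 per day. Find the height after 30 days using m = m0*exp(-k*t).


m = m0 * exp(-k*t)
m = 1.3 * exp(-0.01 * 30)
m = 1.3 * exp(-0.3000)

0.9631 m


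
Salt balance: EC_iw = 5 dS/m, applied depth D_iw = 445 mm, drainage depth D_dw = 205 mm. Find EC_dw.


EC_dw = EC_iw * D_iw / D_dw
EC_dw = 5 * 445 / 205
EC_dw = 2225 / 205

10.8537 dS/m


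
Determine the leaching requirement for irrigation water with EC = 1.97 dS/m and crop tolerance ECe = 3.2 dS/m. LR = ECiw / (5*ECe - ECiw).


LR = ECiw / (5*ECe - ECiw)
LR = 1.97 / (5*3.2 - 1.97)
LR = 1.97 / 14.0300

0.1404


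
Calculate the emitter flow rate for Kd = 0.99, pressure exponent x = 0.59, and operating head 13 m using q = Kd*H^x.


q = Kd * H^x = 0.99 * 13^0.59 = 0.99 * 4.541785

4.4964 L/h


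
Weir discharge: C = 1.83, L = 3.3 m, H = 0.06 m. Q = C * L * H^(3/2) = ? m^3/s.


Q = C * L * H^(3/2) = 1.83 * 3.3 * 0.06^1.5 = 1.83 * 3.3 * 0.014697

0.0888 m^3/s


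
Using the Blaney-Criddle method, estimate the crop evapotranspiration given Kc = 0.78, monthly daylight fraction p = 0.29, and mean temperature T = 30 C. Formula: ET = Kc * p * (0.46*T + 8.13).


ET = Kc * p * (0.46*T + 8.13)
ET = 0.78 * 0.29 * (0.46*30 + 8.13)
ET = 0.78 * 0.29 * 21.9300

4.9606 mm/day


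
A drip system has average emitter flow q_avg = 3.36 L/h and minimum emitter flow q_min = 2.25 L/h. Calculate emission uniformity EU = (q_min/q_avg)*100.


EU = (q_min/q_avg)*100 = (2.25/3.36)*100 = 66.9643%

66.9643 %


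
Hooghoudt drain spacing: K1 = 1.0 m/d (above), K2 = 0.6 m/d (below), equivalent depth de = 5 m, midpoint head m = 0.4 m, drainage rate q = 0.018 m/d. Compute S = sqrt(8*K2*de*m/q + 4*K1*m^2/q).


S^2 = 8*K2*de*m/q + 4*K1*m^2/q
S^2 = 8*0.6*5*0.4/0.018 + 4*1.0*0.4^2/0.018
S = sqrt(568.8889)

23.8514 m


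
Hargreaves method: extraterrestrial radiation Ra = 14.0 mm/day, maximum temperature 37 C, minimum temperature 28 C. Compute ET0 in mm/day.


Tmean = (Tmax + Tmin)/2 = (37 + 28)/2 = 32.5
ET0 = 0.0023 * 14.0 * (32.5 + 17.8) * sqrt(37 - 28)
ET0 = 0.0023 * 14.0 * 50.3 * 3.000000

4.8590 mm/day


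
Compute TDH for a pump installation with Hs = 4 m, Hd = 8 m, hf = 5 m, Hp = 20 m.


TDH = Hs + Hd + hf + Hp = 4 + 8 + 5 + 20 = 37

37 m


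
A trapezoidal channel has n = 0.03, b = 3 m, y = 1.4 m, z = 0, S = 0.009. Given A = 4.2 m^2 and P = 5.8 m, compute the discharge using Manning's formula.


R = A/P = 4.2/5.8 = 0.724138
Q = (1/0.03) * 4.2 * 0.724138^(2/3) * 0.009^0.5

10.7102 m^3/s


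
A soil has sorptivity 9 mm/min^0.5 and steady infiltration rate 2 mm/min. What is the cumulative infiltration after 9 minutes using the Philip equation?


F = S*sqrt(t) + A*t
F = 9*sqrt(9) + 2*9
F = 9*3.000000 + 18

45.0000 mm


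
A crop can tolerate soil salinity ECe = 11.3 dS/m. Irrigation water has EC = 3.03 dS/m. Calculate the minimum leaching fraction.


LR = ECiw / (5*ECe - ECiw)
LR = 3.03 / (5*11.3 - 3.03)
LR = 3.03 / 53.4700

0.0567


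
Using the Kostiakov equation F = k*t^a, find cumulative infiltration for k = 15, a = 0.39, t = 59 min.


F = k * t^a = 15 * 59^0.39
F = 15 * 4.904924

73.5739 mm


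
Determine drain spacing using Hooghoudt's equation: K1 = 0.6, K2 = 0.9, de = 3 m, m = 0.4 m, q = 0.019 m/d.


S^2 = 8*K2*de*m/q + 4*K1*m^2/q
S^2 = 8*0.9*3*0.4/0.019 + 4*0.6*0.4^2/0.019
S = sqrt(474.9474)

21.7933 m


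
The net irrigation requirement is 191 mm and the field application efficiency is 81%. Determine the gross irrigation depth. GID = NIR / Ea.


Ea = 81% = 0.81
GID = NIR / Ea = 191 / 0.81 = 235.8025 mm

235.8025 mm


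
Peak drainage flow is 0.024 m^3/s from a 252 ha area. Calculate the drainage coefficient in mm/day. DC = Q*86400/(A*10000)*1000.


DC = Q * 86400 / (A * 10000) * 1000
DC = 0.024 * 86400 / (252 * 10000) * 1000
DC = 2073600.0000 / 2520000

0.8229 mm/day


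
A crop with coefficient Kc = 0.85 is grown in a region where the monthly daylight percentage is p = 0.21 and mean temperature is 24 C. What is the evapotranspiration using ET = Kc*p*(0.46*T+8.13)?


ET = Kc * p * (0.46*T + 8.13)
ET = 0.85 * 0.21 * (0.46*24 + 8.13)
ET = 0.85 * 0.21 * 19.1700

3.4218 mm/day


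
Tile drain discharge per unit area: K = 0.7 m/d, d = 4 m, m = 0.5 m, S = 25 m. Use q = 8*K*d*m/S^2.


q = 8*K*d*m/S^2
q = 8*0.7*4*0.5/25^2
q = 11.2000 / 625

0.0179 m/d


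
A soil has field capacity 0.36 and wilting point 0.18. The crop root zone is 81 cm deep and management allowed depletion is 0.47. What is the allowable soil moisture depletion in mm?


SMD = (FC - PWP) * d * MAD * 10
SMD = (0.36 - 0.18) * 81 * 0.47 * 10
SMD = 0.1800 * 81 * 0.47 * 10

68.5260 mm


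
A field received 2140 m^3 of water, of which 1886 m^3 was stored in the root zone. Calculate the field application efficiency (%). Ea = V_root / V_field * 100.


Ea = V_root / V_field * 100 = 1886 / 2140 * 100 = 88.1308%

88.1308 %


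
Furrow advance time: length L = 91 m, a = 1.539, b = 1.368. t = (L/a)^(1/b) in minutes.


t = (L/a)^(1/b)
t = (91/1.539)^(1/1.368)
t = 59.129305^(1/1.368)

19.7323 min


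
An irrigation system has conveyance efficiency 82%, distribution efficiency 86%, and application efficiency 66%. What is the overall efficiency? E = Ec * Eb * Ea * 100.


Ec = 0.82, Eb = 0.86, Ea = 0.66
E = 0.82 * 0.86 * 0.66 * 100 = 46.5432%

46.5432 %


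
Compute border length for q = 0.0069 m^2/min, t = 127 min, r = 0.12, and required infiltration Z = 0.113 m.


L = q*t/((1+r)*Z)
L = 0.0069*127/((1+0.12)*0.113)
L = 0.8763/0.12656

6.9240 m


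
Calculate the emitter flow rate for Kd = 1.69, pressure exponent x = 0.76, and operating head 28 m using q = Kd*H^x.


q = Kd * H^x = 1.69 * 28^0.76 = 1.69 * 12.584620

21.2680 L/h


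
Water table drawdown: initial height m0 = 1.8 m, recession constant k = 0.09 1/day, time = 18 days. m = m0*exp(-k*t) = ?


m = m0 * exp(-k*t)
m = 1.8 * exp(-0.09 * 18)
m = 1.8 * exp(-1.6200)

0.3562 m


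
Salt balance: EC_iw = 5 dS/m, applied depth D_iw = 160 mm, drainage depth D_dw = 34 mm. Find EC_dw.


EC_dw = EC_iw * D_iw / D_dw
EC_dw = 5 * 160 / 34
EC_dw = 800 / 34

23.5294 dS/m


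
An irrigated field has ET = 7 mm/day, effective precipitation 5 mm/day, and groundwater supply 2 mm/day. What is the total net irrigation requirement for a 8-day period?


Daily deficit = ET - Pe - GW = 7 - 5 - 2 = 0 mm/day
NIR = 0 * 8 = 0 mm

0 mm


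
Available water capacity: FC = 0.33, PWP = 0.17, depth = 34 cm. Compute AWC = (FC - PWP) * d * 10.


AWC = (FC - PWP) * d * 10
AWC = (0.33 - 0.17) * 34 * 10
AWC = 0.1600 * 34 * 10

54.4000 mm


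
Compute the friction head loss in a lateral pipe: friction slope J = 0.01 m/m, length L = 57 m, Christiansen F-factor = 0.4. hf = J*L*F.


hf = J * L * F = 0.01 * 57 * 0.4 = 0.2280 m

0.2280 m


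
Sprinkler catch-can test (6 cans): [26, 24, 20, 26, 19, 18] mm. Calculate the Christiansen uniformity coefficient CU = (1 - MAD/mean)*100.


mean = 22.166667 mm
MAD = 3.166667 mm
CU = (1 - 3.166667/22.166667)*100

85.7143 %


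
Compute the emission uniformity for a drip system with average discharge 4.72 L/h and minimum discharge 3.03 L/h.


EU = (q_min/q_avg)*100 = (3.03/4.72)*100 = 64.1949%

64.1949 %


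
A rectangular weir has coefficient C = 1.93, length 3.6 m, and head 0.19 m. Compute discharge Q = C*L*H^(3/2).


Q = C * L * H^(3/2) = 1.93 * 3.6 * 0.19^1.5 = 1.93 * 3.6 * 0.082819

0.5754 m^3/s


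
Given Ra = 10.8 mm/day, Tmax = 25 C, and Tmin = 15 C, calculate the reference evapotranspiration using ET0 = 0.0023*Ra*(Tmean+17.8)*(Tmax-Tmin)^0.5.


Tmean = (Tmax + Tmin)/2 = (25 + 15)/2 = 20.0
ET0 = 0.0023 * 10.8 * (20.0 + 17.8) * sqrt(25 - 15)
ET0 = 0.0023 * 10.8 * 37.8 * 3.162278

2.9692 mm/day


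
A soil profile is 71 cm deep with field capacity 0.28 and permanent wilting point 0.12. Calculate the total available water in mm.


AWC = (FC - PWP) * d * 10
AWC = (0.28 - 0.12) * 71 * 10
AWC = 0.1600 * 71 * 10

113.6000 mm


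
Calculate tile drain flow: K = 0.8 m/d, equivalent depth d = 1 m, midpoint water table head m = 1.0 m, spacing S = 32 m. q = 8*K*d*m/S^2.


q = 8*K*d*m/S^2
q = 8*0.8*1*1.0/32^2
q = 6.4000 / 1024

0.0063 m/d


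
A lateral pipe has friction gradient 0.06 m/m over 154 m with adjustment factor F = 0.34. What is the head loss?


hf = J * L * F = 0.06 * 154 * 0.34 = 3.1416 m

3.1416 m


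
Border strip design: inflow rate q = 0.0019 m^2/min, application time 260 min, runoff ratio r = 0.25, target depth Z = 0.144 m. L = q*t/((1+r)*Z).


L = q*t/((1+r)*Z)
L = 0.0019*260/((1+0.25)*0.144)
L = 0.494/0.18

2.7444 m


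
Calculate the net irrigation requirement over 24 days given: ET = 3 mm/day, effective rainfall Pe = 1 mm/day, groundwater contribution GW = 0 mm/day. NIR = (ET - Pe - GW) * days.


Daily deficit = ET - Pe - GW = 3 - 1 - 0 = 2 mm/day
NIR = 2 * 24 = 48 mm

48.0000 mm


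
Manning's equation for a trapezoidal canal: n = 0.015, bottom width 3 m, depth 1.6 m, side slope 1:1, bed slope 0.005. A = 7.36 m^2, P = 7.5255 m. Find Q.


R = A/P = 7.36/7.5255 = 0.978008
Q = (1/0.015) * 7.36 * 0.978008^(2/3) * 0.005^0.5

34.1848 m^3/s


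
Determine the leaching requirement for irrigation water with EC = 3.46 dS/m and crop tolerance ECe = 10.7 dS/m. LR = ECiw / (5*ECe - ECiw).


LR = ECiw / (5*ECe - ECiw)
LR = 3.46 / (5*10.7 - 3.46)
LR = 3.46 / 50.0400

0.0691


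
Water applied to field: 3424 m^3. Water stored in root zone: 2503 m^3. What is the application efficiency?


Ea = V_root / V_field * 100 = 2503 / 3424 * 100 = 73.1016%

73.1016 %


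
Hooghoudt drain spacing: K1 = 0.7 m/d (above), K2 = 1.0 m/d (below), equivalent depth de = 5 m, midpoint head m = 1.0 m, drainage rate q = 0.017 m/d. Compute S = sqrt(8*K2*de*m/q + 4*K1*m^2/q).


S^2 = 8*K2*de*m/q + 4*K1*m^2/q
S^2 = 8*1.0*5*1.0/0.017 + 4*0.7*1.0^2/0.017
S = sqrt(2517.6471)

50.1762 m


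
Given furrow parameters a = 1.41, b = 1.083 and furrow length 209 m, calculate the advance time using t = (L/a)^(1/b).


t = (L/a)^(1/b)
t = (209/1.41)^(1/1.083)
t = 148.226950^(1/1.083)

101.0531 min


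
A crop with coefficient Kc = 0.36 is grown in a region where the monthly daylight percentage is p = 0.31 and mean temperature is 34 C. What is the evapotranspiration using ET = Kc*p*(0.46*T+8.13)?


ET = Kc * p * (0.46*T + 8.13)
ET = 0.36 * 0.31 * (0.46*34 + 8.13)
ET = 0.36 * 0.31 * 23.7700

2.6527 mm/day


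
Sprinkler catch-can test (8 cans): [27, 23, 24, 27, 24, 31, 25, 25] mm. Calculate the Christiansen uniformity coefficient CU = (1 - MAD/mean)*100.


mean = 25.750000 mm
MAD = 1.937500 mm
CU = (1 - 1.937500/25.750000)*100

92.4757 %


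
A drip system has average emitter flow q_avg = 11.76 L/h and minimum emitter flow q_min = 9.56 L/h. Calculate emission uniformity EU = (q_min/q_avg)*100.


EU = (q_min/q_avg)*100 = (9.56/11.76)*100 = 81.2925%

81.2925 %


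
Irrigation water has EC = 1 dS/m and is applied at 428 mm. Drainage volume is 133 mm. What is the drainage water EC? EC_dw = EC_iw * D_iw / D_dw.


EC_dw = EC_iw * D_iw / D_dw
EC_dw = 1 * 428 / 133
EC_dw = 428 / 133

3.2180 dS/m


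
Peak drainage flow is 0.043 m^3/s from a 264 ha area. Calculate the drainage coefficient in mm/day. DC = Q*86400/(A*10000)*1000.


DC = Q * 86400 / (A * 10000) * 1000
DC = 0.043 * 86400 / (264 * 10000) * 1000
DC = 3715200.0000 / 2640000

1.4073 mm/day


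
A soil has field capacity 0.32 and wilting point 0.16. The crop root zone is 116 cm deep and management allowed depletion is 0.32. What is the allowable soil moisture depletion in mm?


SMD = (FC - PWP) * d * MAD * 10
SMD = (0.32 - 0.16) * 116 * 0.32 * 10
SMD = 0.1600 * 116 * 0.32 * 10

59.3920 mm


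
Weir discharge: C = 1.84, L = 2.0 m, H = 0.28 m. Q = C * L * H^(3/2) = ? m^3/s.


Q = C * L * H^(3/2) = 1.84 * 2.0 * 0.28^1.5 = 1.84 * 2.0 * 0.148162

0.5452 m^3/s


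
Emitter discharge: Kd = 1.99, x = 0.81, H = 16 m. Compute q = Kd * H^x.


q = Kd * H^x = 1.99 * 16^0.81 = 1.99 * 9.447941

18.8014 L/h


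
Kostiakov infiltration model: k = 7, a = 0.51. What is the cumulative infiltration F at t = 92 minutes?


F = k * t^a = 7 * 92^0.51
F = 7 * 10.035333

70.2473 mm


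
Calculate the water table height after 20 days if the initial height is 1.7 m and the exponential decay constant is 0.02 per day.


m = m0 * exp(-k*t)
m = 1.7 * exp(-0.02 * 20)
m = 1.7 * exp(-0.4000)

1.1395 m


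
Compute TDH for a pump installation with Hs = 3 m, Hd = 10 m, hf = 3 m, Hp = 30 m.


TDH = Hs + Hd + hf + Hp = 3 + 10 + 3 + 30 = 46

46 m


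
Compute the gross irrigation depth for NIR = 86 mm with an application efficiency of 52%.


Ea = 52% = 0.52
GID = NIR / Ea = 86 / 0.52 = 165.3846 mm

165.3846 mm


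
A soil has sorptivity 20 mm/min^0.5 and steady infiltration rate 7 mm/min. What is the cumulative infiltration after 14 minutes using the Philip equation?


F = S*sqrt(t) + A*t
F = 20*sqrt(14) + 7*14
F = 20*3.741657 + 98

172.8331 mm


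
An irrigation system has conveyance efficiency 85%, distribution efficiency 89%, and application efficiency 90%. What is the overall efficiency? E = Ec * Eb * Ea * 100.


Ec = 0.85, Eb = 0.89, Ea = 0.9
E = 0.85 * 0.89 * 0.9 * 100 = 68.0850%

68.0850 %


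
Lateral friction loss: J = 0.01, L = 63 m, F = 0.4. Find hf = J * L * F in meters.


hf = J * L * F = 0.01 * 63 * 0.4 = 0.2520 m

0.2520 m


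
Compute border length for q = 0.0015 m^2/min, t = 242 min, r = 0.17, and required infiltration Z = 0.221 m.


L = q*t/((1+r)*Z)
L = 0.0015*242/((1+0.17)*0.221)
L = 0.363/0.25857

1.4039 m


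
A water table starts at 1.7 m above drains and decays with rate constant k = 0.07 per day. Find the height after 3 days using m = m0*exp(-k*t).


m = m0 * exp(-k*t)
m = 1.7 * exp(-0.07 * 3)
m = 1.7 * exp(-0.2100)

1.3780 m


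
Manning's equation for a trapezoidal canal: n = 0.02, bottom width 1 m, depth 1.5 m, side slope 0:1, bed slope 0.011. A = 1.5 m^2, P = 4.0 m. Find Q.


R = A/P = 1.5/4.0 = 0.375000
Q = (1/0.02) * 1.5 * 0.375000^(2/3) * 0.011^0.5

4.0905 m^3/s


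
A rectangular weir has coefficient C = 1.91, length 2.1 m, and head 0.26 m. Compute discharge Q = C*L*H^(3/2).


Q = C * L * H^(3/2) = 1.91 * 2.1 * 0.26^1.5 = 1.91 * 2.1 * 0.132575

0.5318 m^3/s


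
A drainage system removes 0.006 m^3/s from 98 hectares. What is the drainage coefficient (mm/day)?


DC = Q * 86400 / (A * 10000) * 1000
DC = 0.006 * 86400 / (98 * 10000) * 1000
DC = 518400.0000 / 980000

0.5290 mm/day


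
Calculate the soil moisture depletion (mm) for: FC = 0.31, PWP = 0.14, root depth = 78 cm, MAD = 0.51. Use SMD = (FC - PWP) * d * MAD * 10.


SMD = (FC - PWP) * d * MAD * 10
SMD = (0.31 - 0.14) * 78 * 0.51 * 10
SMD = 0.1700 * 78 * 0.51 * 10

67.6260 mm


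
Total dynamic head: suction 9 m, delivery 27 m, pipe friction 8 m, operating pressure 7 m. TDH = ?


TDH = Hs + Hd + hf + Hp = 9 + 27 + 8 + 7 = 51

51 m


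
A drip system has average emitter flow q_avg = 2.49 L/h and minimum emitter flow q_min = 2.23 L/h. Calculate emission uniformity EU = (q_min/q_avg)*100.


EU = (q_min/q_avg)*100 = (2.23/2.49)*100 = 89.5582%

89.5582 %


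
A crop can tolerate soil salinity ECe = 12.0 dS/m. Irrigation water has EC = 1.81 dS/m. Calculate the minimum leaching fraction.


LR = ECiw / (5*ECe - ECiw)
LR = 1.81 / (5*12.0 - 1.81)
LR = 1.81 / 58.1900

0.0311


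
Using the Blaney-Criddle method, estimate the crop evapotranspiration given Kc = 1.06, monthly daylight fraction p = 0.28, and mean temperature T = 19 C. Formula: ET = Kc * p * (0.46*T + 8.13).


ET = Kc * p * (0.46*T + 8.13)
ET = 1.06 * 0.28 * (0.46*19 + 8.13)
ET = 1.06 * 0.28 * 16.8700

5.0070 mm/day


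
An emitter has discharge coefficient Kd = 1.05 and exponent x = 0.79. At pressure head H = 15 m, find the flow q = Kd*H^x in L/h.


q = Kd * H^x = 1.05 * 15^0.79 = 1.05 * 8.493997

8.9187 L/h


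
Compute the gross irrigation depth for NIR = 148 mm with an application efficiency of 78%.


Ea = 78% = 0.78
GID = NIR / Ea = 148 / 0.78 = 189.7436 mm

189.7436 mm


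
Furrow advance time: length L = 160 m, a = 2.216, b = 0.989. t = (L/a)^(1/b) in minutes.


t = (L/a)^(1/b)
t = (160/2.216)^(1/0.989)
t = 72.202166^(1/0.989)

75.7219 min


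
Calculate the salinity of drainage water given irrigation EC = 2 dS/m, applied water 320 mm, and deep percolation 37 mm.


EC_dw = EC_iw * D_iw / D_dw
EC_dw = 2 * 320 / 37
EC_dw = 640 / 37

17.2973 dS/m


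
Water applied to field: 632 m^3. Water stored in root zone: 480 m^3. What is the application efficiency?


Ea = V_root / V_field * 100 = 480 / 632 * 100 = 75.9494%

75.9494 %


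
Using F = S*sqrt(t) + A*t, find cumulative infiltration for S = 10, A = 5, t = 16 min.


F = S*sqrt(t) + A*t
F = 10*sqrt(16) + 5*16
F = 10*4.000000 + 80

120.0000 mm


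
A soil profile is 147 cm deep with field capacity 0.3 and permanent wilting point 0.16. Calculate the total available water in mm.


AWC = (FC - PWP) * d * 10
AWC = (0.3 - 0.16) * 147 * 10
AWC = 0.1400 * 147 * 10

205.8000 mm


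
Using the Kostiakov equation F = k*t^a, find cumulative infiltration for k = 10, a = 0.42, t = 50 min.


F = k * t^a = 10 * 50^0.42
F = 10 * 5.170915

51.7092 mm


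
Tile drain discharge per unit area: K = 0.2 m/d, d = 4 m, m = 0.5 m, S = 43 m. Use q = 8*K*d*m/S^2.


q = 8*K*d*m/S^2
q = 8*0.2*4*0.5/43^2
q = 3.2000 / 1849

0.0017 m/d


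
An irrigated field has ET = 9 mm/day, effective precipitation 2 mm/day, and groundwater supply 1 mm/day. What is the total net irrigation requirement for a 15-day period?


Daily deficit = ET - Pe - GW = 9 - 2 - 1 = 6 mm/day
NIR = 6 * 15 = 90 mm

90.0000 mm


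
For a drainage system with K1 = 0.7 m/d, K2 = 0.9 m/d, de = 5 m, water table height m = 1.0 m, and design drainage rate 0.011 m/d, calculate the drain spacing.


S^2 = 8*K2*de*m/q + 4*K1*m^2/q
S^2 = 8*0.9*5*1.0/0.011 + 4*0.7*1.0^2/0.011
S = sqrt(3527.2727)

59.3908 m


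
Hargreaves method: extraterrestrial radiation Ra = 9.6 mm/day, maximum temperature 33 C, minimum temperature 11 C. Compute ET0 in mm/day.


Tmean = (Tmax + Tmin)/2 = (33 + 11)/2 = 22.0
ET0 = 0.0023 * 9.6 * (22.0 + 17.8) * sqrt(33 - 11)
ET0 = 0.0023 * 9.6 * 39.8 * 4.690416

4.1219 mm/day


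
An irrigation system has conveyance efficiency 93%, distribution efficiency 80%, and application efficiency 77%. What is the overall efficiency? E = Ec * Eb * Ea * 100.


Ec = 0.93, Eb = 0.8, Ea = 0.77
E = 0.93 * 0.8 * 0.77 * 100 = 57.2880%

57.2880 %


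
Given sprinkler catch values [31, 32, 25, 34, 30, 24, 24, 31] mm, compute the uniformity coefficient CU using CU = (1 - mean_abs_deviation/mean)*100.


mean = 28.875000 mm
MAD = 3.406250 mm
CU = (1 - 3.406250/28.875000)*100

88.2035 %


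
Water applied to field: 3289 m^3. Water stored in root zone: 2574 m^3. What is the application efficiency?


Ea = V_root / V_field * 100 = 2574 / 3289 * 100 = 78.2609%

78.2609 %


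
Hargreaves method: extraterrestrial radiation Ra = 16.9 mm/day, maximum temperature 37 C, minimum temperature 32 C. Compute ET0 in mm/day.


Tmean = (Tmax + Tmin)/2 = (37 + 32)/2 = 34.5
ET0 = 0.0023 * 16.9 * (34.5 + 17.8) * sqrt(37 - 32)
ET0 = 0.0023 * 16.9 * 52.3 * 2.236068

4.5457 mm/day


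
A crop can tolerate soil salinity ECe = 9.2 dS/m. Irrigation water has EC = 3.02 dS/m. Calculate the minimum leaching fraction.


LR = ECiw / (5*ECe - ECiw)
LR = 3.02 / (5*9.2 - 3.02)
LR = 3.02 / 42.9800

0.0703


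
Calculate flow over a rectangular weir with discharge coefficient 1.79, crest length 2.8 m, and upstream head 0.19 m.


Q = C * L * H^(3/2) = 1.79 * 2.8 * 0.19^1.5 = 1.79 * 2.8 * 0.082819

0.4151 m^3/s


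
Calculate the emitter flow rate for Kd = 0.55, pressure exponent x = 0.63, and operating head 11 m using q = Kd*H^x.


q = Kd * H^x = 0.55 * 11^0.63 = 0.55 * 4.529783

2.4914 L/h


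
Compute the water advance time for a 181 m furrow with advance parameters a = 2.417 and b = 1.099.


t = (L/a)^(1/b)
t = (181/2.417)^(1/1.099)
t = 74.886223^(1/1.099)

50.7636 min


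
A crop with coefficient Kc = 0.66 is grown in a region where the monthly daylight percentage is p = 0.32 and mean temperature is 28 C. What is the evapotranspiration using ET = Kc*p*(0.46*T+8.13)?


ET = Kc * p * (0.46*T + 8.13)
ET = 0.66 * 0.32 * (0.46*28 + 8.13)
ET = 0.66 * 0.32 * 21.0100

4.4373 mm/day


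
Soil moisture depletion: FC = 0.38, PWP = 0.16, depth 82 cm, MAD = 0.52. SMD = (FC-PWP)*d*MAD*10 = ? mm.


SMD = (FC - PWP) * d * MAD * 10
SMD = (0.38 - 0.16) * 82 * 0.52 * 10
SMD = 0.2200 * 82 * 0.52 * 10

93.8080 mm


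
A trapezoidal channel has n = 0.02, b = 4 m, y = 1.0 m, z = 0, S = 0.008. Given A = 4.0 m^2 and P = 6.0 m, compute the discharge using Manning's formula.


R = A/P = 4.0/6.0 = 0.666667
Q = (1/0.02) * 4.0 * 0.666667^(2/3) * 0.008^0.5

13.6515 m^3/s


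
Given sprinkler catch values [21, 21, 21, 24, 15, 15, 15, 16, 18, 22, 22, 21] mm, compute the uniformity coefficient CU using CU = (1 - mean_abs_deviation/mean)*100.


mean = 19.250000 mm
MAD = 2.875000 mm
CU = (1 - 2.875000/19.250000)*100

85.0649 %


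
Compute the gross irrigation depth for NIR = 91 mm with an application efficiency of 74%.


Ea = 74% = 0.74
GID = NIR / Ea = 91 / 0.74 = 122.9730 mm

122.9730 mm


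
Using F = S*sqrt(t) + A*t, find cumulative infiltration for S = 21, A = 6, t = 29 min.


F = S*sqrt(t) + A*t
F = 21*sqrt(29) + 6*29
F = 21*5.385165 + 174

287.0885 mm


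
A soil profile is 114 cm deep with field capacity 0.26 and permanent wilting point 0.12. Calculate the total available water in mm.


AWC = (FC - PWP) * d * 10
AWC = (0.26 - 0.12) * 114 * 10
AWC = 0.1400 * 114 * 10

159.6000 mm


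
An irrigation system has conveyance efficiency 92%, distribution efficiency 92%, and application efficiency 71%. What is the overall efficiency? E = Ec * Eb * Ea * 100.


Ec = 0.92, Eb = 0.92, Ea = 0.71
E = 0.92 * 0.92 * 0.71 * 100 = 60.0944%

60.0944 %


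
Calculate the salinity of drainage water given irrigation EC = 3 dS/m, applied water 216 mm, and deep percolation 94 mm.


EC_dw = EC_iw * D_iw / D_dw
EC_dw = 3 * 216 / 94
EC_dw = 648 / 94

6.8936 dS/m


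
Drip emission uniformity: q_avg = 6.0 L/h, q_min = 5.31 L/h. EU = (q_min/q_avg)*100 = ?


EU = (q_min/q_avg)*100 = (5.31/6.0)*100 = 88.5000%

88.5000 %


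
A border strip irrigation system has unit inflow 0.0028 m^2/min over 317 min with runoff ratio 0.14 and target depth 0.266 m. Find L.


L = q*t/((1+r)*Z)
L = 0.0028*317/((1+0.14)*0.266)
L = 0.8876/0.30324

2.9271 m


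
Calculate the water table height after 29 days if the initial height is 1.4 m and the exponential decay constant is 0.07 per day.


m = m0 * exp(-k*t)
m = 1.4 * exp(-0.07 * 29)
m = 1.4 * exp(-2.0300)

0.1839 m


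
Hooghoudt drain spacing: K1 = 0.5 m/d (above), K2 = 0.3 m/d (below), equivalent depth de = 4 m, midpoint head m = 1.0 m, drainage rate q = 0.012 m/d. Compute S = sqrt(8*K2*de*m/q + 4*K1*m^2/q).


S^2 = 8*K2*de*m/q + 4*K1*m^2/q
S^2 = 8*0.3*4*1.0/0.012 + 4*0.5*1.0^2/0.012
S = sqrt(966.6667)

31.0913 m


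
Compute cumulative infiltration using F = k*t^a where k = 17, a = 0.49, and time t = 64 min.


F = k * t^a = 17 * 64^0.49
F = 17 * 7.674113

130.4599 mm


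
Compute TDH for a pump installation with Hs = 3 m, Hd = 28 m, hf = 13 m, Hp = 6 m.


TDH = Hs + Hd + hf + Hp = 3 + 28 + 13 + 6 = 50

50 m


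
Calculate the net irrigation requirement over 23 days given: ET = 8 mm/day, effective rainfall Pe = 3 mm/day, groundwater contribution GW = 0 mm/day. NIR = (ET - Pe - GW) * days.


Daily deficit = ET - Pe - GW = 8 - 3 - 0 = 5 mm/day
NIR = 5 * 23 = 115 mm

115.0000 mm


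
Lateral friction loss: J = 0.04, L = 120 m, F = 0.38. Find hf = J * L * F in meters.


hf = J * L * F = 0.04 * 120 * 0.38 = 1.8240 m

1.8240 m


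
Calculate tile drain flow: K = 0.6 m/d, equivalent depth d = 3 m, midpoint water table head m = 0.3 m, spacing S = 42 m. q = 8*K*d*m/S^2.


q = 8*K*d*m/S^2
q = 8*0.6*3*0.3/42^2
q = 4.3200 / 1764

0.0024 m/d


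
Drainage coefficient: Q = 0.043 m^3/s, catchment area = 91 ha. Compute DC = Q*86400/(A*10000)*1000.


DC = Q * 86400 / (A * 10000) * 1000
DC = 0.043 * 86400 / (91 * 10000) * 1000
DC = 3715200.0000 / 910000

4.0826 mm/day


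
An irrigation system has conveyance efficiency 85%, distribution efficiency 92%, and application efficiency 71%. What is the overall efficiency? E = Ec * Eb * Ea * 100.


Ec = 0.85, Eb = 0.92, Ea = 0.71
E = 0.85 * 0.92 * 0.71 * 100 = 55.5220%

55.5220 %


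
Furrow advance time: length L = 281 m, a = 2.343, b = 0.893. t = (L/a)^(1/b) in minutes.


t = (L/a)^(1/b)
t = (281/2.343)^(1/0.893)
t = 119.931711^(1/0.893)

212.8304 min


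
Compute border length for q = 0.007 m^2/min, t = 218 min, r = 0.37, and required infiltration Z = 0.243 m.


L = q*t/((1+r)*Z)
L = 0.007*218/((1+0.37)*0.243)
L = 1.526/0.33291

4.5838 m


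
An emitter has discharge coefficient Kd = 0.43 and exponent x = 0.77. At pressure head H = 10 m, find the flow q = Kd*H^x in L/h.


q = Kd * H^x = 0.43 * 10^0.77 = 0.43 * 5.888437

2.5320 L/h


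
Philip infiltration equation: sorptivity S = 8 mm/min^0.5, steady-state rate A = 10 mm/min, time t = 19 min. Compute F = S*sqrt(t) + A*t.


F = S*sqrt(t) + A*t
F = 8*sqrt(19) + 10*19
F = 8*4.358899 + 190

224.8712 mm


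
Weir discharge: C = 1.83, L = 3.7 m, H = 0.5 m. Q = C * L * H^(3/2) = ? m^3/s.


Q = C * L * H^(3/2) = 1.83 * 3.7 * 0.5^1.5 = 1.83 * 3.7 * 0.353553

2.3939 m^3/s


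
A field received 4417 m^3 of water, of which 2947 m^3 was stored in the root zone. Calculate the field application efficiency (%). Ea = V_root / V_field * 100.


Ea = V_root / V_field * 100 = 2947 / 4417 * 100 = 66.7195%

66.7195 %


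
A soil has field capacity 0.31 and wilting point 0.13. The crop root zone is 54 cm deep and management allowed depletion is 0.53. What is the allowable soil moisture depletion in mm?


SMD = (FC - PWP) * d * MAD * 10
SMD = (0.31 - 0.13) * 54 * 0.53 * 10
SMD = 0.1800 * 54 * 0.53 * 10

51.5160 mm


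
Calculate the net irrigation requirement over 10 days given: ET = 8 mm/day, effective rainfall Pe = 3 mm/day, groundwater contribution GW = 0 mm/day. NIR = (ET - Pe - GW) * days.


Daily deficit = ET - Pe - GW = 8 - 3 - 0 = 5 mm/day
NIR = 5 * 10 = 50 mm

50.0000 mm


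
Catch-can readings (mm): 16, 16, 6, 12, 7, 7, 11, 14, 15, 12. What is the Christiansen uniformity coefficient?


mean = 11.600000 mm
MAD = 3.080000 mm
CU = (1 - 3.080000/11.600000)*100

73.4483 %


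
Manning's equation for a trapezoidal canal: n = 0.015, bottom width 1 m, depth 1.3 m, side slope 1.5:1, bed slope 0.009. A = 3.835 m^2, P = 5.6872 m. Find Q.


R = A/P = 3.835/5.6872 = 0.674321
Q = (1/0.015) * 3.835 * 0.674321^(2/3) * 0.009^0.5

18.6512 m^3/s


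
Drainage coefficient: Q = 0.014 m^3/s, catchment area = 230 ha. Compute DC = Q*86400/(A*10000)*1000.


DC = Q * 86400 / (A * 10000) * 1000
DC = 0.014 * 86400 / (230 * 10000) * 1000
DC = 1209600.0000 / 2300000

0.5259 mm/day


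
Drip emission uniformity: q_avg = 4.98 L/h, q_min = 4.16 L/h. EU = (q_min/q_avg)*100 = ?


EU = (q_min/q_avg)*100 = (4.16/4.98)*100 = 83.5341%

83.5341 %


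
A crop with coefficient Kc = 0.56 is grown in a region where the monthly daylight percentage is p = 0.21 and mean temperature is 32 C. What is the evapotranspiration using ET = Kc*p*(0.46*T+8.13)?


ET = Kc * p * (0.46*T + 8.13)
ET = 0.56 * 0.21 * (0.46*32 + 8.13)
ET = 0.56 * 0.21 * 22.8500

2.6872 mm/day


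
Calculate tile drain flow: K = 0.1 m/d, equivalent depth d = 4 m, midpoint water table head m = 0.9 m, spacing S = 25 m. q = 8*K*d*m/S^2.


q = 8*K*d*m/S^2
q = 8*0.1*4*0.9/25^2
q = 2.8800 / 625

0.0046 m/d


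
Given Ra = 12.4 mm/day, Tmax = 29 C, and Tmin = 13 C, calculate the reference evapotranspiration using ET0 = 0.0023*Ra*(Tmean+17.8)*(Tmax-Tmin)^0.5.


Tmean = (Tmax + Tmin)/2 = (29 + 13)/2 = 21.0
ET0 = 0.0023 * 12.4 * (21.0 + 17.8) * sqrt(29 - 13)
ET0 = 0.0023 * 12.4 * 38.8 * 4.000000

4.4263 mm/day


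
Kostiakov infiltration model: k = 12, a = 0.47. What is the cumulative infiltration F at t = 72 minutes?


F = k * t^a = 12 * 72^0.47
F = 12 * 7.463564

89.5628 mm


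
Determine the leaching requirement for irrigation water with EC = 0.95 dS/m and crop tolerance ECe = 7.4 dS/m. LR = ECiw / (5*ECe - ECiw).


LR = ECiw / (5*ECe - ECiw)
LR = 0.95 / (5*7.4 - 0.95)
LR = 0.95 / 36.0500

0.0264


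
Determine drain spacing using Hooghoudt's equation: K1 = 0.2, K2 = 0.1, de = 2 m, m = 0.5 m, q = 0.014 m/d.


S^2 = 8*K2*de*m/q + 4*K1*m^2/q
S^2 = 8*0.1*2*0.5/0.014 + 4*0.2*0.5^2/0.014
S = sqrt(71.4286)

8.4515 m


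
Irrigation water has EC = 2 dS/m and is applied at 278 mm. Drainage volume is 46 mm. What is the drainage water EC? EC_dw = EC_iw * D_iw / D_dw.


EC_dw = EC_iw * D_iw / D_dw
EC_dw = 2 * 278 / 46
EC_dw = 556 / 46

12.0870 dS/m


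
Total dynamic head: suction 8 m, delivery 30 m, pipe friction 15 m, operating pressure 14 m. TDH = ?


TDH = Hs + Hd + hf + Hp = 8 + 30 + 15 + 14 = 67

67 m


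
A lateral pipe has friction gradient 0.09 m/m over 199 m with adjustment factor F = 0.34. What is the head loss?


hf = J * L * F = 0.09 * 199 * 0.34 = 6.0894 m

6.0894 m


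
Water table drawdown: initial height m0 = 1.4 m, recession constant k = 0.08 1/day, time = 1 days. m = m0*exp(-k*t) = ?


m = m0 * exp(-k*t)
m = 1.4 * exp(-0.08 * 1)
m = 1.4 * exp(-0.0800)

1.2924 m


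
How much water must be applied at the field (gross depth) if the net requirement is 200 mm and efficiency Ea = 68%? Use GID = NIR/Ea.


Ea = 68% = 0.68
GID = NIR / Ea = 200 / 0.68 = 294.1176 mm

294.1176 mm


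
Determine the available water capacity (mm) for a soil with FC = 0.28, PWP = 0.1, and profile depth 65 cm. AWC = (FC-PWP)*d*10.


AWC = (FC - PWP) * d * 10
AWC = (0.28 - 0.1) * 65 * 10
AWC = 0.1800 * 65 * 10

117.0000 mm


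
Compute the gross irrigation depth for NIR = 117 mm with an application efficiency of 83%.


Ea = 83% = 0.83
GID = NIR / Ea = 117 / 0.83 = 140.9639 mm

140.9639 mm


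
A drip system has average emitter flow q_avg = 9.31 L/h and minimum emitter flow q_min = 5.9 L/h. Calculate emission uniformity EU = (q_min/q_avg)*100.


EU = (q_min/q_avg)*100 = (5.9/9.31)*100 = 63.3727%

63.3727 %


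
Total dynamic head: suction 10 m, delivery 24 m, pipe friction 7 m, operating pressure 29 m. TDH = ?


TDH = Hs + Hd + hf + Hp = 10 + 24 + 7 + 29 = 70

70 m


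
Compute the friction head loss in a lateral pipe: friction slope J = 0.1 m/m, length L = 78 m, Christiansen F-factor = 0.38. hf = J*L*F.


hf = J * L * F = 0.1 * 78 * 0.38 = 2.9640 m

2.9640 m


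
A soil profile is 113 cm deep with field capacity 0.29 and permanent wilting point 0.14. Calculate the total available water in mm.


AWC = (FC - PWP) * d * 10
AWC = (0.29 - 0.14) * 113 * 10
AWC = 0.1500 * 113 * 10

169.5000 mm


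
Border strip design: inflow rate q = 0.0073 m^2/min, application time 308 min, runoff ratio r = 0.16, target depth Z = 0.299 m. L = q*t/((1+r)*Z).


L = q*t/((1+r)*Z)
L = 0.0073*308/((1+0.16)*0.299)
L = 2.2484/0.34684

6.4825 m


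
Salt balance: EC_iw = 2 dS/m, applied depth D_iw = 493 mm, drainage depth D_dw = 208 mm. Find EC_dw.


EC_dw = EC_iw * D_iw / D_dw
EC_dw = 2 * 493 / 208
EC_dw = 986 / 208

4.7404 dS/m


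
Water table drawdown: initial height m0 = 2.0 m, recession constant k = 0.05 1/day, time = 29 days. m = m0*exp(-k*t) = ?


m = m0 * exp(-k*t)
m = 2.0 * exp(-0.05 * 29)
m = 2.0 * exp(-1.4500)

0.4691 m


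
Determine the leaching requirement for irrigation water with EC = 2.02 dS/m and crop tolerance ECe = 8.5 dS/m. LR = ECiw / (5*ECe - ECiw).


LR = ECiw / (5*ECe - ECiw)
LR = 2.02 / (5*8.5 - 2.02)
LR = 2.02 / 40.4800

0.0499


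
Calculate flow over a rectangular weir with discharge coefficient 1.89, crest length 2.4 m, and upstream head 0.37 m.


Q = C * L * H^(3/2) = 1.89 * 2.4 * 0.37^1.5 = 1.89 * 2.4 * 0.225062

1.0209 m^3/s


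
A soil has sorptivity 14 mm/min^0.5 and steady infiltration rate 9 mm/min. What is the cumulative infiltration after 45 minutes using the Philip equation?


F = S*sqrt(t) + A*t
F = 14*sqrt(45) + 9*45
F = 14*6.708204 + 405

498.9149 mm


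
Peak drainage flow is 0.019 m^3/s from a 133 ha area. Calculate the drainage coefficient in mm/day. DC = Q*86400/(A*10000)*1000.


DC = Q * 86400 / (A * 10000) * 1000
DC = 0.019 * 86400 / (133 * 10000) * 1000
DC = 1641600.0000 / 1330000

1.2343 mm/day


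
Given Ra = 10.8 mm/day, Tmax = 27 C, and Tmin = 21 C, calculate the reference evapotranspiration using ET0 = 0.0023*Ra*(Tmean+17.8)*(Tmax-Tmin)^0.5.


Tmean = (Tmax + Tmin)/2 = (27 + 21)/2 = 24.0
ET0 = 0.0023 * 10.8 * (24.0 + 17.8) * sqrt(27 - 21)
ET0 = 0.0023 * 10.8 * 41.8 * 2.449490

2.5433 mm/day


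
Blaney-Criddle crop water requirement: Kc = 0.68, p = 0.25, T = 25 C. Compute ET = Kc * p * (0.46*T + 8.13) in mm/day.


ET = Kc * p * (0.46*T + 8.13)
ET = 0.68 * 0.25 * (0.46*25 + 8.13)
ET = 0.68 * 0.25 * 19.6300

3.3371 mm/day
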